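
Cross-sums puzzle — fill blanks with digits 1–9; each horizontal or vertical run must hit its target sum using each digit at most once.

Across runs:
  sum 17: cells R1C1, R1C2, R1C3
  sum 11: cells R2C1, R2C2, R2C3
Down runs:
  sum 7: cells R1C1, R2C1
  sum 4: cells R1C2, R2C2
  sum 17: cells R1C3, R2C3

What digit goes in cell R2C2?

4 in 2 cells must be {1,3}; 17 in 2 cells must be {8,9}.
The 11 across and the 17 down share only 8, so R2C3 = 8.
R1C3 = 17 − 8 = 9 completes the 17 down.
Given what's placed, R2C2 must be 1 to fit the 11 across and 4 down.
R1C2 = 4 − 1 = 3 completes the 4 down.
R2C1 = 11 − 9 = 2 completes the 11 across.
R1C1 = 17 − 12 = 5 completes the 17 across.

1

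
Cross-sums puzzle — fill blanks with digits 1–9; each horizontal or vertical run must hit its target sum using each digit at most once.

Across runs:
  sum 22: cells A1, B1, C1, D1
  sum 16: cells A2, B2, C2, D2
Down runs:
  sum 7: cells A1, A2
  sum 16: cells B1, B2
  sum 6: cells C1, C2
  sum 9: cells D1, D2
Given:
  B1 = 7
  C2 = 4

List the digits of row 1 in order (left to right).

16 in 2 cells must be {7,9}.
C1 = 6 − 4 = 2 completes the 6 down.
B2 = 16 − 7 = 9 completes the 16 down.
Nothing is forced directly, so branch on A1, whose candidates are 4 or 5. If A1 = 4: then D1 would have to be in {9} for the 22 across but in {1,2,3,4,5,6,7,8} for the 9 down — contradiction. So A1 = 5.
D1 = 22 − 14 = 8 completes the 22 across.
A2 = 7 − 5 = 2 completes the 7 down.
D2 = 16 − 15 = 1 completes the 16 across.

5 7 2 8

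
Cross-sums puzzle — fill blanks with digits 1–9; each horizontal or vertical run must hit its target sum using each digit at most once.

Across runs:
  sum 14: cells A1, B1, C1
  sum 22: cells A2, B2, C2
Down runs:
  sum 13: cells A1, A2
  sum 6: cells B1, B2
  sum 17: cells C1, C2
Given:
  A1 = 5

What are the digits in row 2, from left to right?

17 in 2 cells must be {8,9}.
Given what's placed, C1 must be 8 to fit the 14 across and 17 down.
A2 = 13 − 5 = 8 completes the 13 down.
Given what's placed, B2 must be 5 to fit the 22 across and 6 down.
C2 = 22 − 13 = 9 completes the 22 across.
B1 = 14 − 13 = 1 completes the 14 across.

8 5 9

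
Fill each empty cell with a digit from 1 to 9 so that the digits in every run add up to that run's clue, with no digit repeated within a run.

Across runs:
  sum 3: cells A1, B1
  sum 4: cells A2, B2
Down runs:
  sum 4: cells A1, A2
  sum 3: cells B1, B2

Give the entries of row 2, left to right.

3, 1

3 in 2 cells must be {1,2}; 4 in 2 cells must be {1,3}.
The 3 across and the 4 down share only 1, so A1 = 1.
B1 = 3 − 1 = 2 completes the 3 across.
A2 = 4 − 1 = 3 completes the 4 down.
B2 = 4 − 3 = 1 completes the 4 across.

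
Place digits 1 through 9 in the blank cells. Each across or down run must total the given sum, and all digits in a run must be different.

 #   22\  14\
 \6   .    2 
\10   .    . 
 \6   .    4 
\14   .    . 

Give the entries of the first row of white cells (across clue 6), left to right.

4 2

R1C1 = 6 − 2 = 4 completes the 6 across.
R3C1 = 6 − 4 = 2 completes the 6 across.
R4C1 = 9: the only remaining digit allowed by both the 14 across and the 22 down.
R4C2 = 14 − 9 = 5 completes the 14 across.
R2C1 = 22 − 15 = 7 completes the 22 down.
R2C2 = 10 − 7 = 3 completes the 10 across.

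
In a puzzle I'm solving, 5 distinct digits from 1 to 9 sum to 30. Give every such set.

{1,5,7,8,9}; {2,4,7,8,9}; {2,5,6,8,9}; {3,4,6,8,9}; {3,5,6,7,9}; {4,5,6,7,8}

5 distinct digits from 1–9 sum between 15 and 35.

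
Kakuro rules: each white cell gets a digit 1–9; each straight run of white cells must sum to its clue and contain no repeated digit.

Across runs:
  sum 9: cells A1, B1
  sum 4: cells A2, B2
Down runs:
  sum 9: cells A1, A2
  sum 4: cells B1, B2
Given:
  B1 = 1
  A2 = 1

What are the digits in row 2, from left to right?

1, 3

4 in 2 cells must be {1,3}.
A1 = 9 − 1 = 8 completes the 9 across.
B2 = 4 − 1 = 3 completes the 4 across.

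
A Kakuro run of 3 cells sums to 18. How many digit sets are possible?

7

3 distinct digits from 1–9 sum between 6 and 24.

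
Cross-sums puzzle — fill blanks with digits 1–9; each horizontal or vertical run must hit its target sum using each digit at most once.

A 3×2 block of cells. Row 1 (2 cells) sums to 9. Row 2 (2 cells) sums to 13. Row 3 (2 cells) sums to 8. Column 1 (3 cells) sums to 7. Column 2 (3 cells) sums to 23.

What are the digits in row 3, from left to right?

2 6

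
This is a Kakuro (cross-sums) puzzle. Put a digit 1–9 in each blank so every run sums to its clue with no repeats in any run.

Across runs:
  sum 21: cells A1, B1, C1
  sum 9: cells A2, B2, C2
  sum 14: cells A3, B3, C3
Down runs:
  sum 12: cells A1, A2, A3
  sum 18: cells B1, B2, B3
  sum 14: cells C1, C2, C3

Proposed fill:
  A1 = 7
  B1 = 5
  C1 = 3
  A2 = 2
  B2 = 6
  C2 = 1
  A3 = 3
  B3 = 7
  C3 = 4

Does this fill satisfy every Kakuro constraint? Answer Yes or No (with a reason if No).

No — the down run C1–C3 sums to 8, not 14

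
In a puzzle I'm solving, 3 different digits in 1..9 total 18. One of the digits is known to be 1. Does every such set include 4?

No

The only way to make 18 from 3 distinct digits under that restriction is {1,8,9}, which does not contain 4.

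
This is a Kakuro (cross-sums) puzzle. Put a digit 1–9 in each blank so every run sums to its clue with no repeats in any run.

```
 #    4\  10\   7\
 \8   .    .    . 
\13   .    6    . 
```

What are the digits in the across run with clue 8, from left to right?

4 in 2 cells must be {1,3}.
R1C2 = 10 − 6 = 4 completes the 10 down.
Given what's placed, R2C1 must be 3 to fit the 13 across and 4 down.
R2C3 = 13 − 9 = 4 completes the 13 across.
R1C1 = 4 − 3 = 1 completes the 4 down.
R1C3 = 8 − 5 = 3 completes the 8 across.

1 4 3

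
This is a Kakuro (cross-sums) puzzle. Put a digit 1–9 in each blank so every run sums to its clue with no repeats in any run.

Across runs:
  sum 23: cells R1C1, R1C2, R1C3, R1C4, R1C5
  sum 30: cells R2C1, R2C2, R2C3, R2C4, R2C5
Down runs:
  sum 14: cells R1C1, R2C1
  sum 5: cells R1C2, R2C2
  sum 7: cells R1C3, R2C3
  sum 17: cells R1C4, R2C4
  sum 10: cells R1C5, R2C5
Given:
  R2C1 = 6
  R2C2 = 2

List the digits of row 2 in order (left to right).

17 in 2 cells must be {8,9}.
R1C1 = 14 − 6 = 8 completes the 14 down.
R1C2 = 5 − 2 = 3 completes the 5 down.
Given what's placed, R1C4 must be 9 to fit the 23 across and 17 down.
Given what's placed, R2C3 must be 5 to fit the 30 across and 7 down.
R2C4 = 17 − 9 = 8 completes the 17 down.
R2C5 = 30 − 21 = 9 completes the 30 across.

6 2 5 8 9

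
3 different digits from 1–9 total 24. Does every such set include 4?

The only way to make 24 from 3 distinct digits is {7,8,9}, which does not contain 4.

No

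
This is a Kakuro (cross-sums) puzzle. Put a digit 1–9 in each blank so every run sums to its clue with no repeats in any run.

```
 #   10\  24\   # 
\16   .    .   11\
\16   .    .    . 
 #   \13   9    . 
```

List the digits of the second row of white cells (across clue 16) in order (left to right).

1, 8, 7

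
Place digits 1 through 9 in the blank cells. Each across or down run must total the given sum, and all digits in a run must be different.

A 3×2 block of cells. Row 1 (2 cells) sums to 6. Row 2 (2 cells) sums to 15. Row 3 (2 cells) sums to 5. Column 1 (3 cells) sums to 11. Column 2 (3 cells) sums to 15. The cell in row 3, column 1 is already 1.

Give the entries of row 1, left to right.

4 2

(3,2) = 5 − 1 = 4 completes the 5 across.
Nothing is forced directly, so branch on (1,1), whose candidates are 2 or 4. If (1,1) = 2: then (1,2) would have to be in {4} for the 6 across but in {2,3,5,6,8,9} for the 15 down — contradiction. So (1,1) = 4.
(1,2) = 6 − 4 = 2 completes the 6 across.
(2,1) = 11 − 5 = 6 completes the 11 down.
(2,2) = 15 − 6 = 9 completes the 15 across.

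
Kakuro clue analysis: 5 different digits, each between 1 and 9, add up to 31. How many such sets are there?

5

5 distinct digits from 1–9 sum between 15 and 35.
Enumerating: {1,6,7,8,9}, {2,5,7,8,9}, {3,4,7,8,9}, {3,5,6,8,9}, {4,5,6,7,9}.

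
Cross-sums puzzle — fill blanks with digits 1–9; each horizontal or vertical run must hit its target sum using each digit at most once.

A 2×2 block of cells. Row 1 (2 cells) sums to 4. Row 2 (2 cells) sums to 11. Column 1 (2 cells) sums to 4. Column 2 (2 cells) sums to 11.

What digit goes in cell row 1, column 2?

3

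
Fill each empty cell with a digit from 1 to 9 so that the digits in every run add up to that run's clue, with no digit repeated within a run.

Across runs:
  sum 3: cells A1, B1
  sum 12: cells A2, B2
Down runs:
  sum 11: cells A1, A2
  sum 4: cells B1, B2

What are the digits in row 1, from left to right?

2 1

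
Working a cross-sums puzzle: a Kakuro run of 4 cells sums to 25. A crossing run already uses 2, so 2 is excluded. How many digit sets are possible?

5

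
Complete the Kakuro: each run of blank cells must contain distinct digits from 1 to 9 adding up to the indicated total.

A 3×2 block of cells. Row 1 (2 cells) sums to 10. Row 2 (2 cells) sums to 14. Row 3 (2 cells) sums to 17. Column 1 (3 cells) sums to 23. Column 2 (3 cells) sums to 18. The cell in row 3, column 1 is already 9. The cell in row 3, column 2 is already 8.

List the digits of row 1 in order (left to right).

6, 4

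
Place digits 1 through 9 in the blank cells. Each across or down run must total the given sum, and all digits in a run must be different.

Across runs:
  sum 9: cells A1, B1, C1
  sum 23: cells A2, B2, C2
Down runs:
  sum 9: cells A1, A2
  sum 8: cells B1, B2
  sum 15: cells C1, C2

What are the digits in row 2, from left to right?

23 in 3 cells must be {6,8,9}.
The 9 across and the 15 down share only 6, so C1 = 6.
The 23 across and the 8 down share only 6, so B2 = 6.
C2 = 15 − 6 = 9 completes the 15 down.
B1 = 8 − 6 = 2 completes the 8 down.
A2 = 23 − 15 = 8 completes the 23 across.
A1 = 9 − 8 = 1 completes the 9 across.

8 6 9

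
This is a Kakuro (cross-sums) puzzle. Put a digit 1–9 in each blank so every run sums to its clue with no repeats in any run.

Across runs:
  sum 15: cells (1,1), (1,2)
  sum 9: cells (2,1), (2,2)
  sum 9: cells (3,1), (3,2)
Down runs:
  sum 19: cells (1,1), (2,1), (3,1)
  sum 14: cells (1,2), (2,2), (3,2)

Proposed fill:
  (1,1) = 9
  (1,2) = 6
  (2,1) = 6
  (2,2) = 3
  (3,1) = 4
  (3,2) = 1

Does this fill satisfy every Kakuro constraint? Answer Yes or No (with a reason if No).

No — the across run (3,1)–(3,2) sums to 5, not 9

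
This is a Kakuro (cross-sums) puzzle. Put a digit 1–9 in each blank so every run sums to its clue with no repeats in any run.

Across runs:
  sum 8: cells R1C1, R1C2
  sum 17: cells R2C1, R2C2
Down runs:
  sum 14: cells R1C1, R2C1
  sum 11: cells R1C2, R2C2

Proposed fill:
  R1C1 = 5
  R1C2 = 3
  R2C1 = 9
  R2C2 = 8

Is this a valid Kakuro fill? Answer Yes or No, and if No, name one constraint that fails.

Yes

Across: 5+3=8; 9+8=17. Down: 5+9=14; 3+8=11. No digit repeats within any run.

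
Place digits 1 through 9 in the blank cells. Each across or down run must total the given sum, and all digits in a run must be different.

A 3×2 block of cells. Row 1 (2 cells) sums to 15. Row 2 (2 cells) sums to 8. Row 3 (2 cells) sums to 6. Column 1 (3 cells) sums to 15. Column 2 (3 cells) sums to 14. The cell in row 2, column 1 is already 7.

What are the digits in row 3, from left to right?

Given what's placed, (1,1) must be 6 to fit the 15 across and 15 down.
(1,2) = 15 − 6 = 9 completes the 15 across.
(2,2) = 8 − 7 = 1 completes the 8 across.
(3,1) = 15 − 13 = 2 completes the 15 down.
(3,2) = 6 − 2 = 4 completes the 6 across.

2, 4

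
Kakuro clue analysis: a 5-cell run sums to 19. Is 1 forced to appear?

Every partition of 19 into 5 distinct digits includes 1: {1,2,3,4,9}, {1,2,3,5,8}, {1,2,3,6,7}, {1,2,4,5,7}, {1,3,4,5,6}.

Yes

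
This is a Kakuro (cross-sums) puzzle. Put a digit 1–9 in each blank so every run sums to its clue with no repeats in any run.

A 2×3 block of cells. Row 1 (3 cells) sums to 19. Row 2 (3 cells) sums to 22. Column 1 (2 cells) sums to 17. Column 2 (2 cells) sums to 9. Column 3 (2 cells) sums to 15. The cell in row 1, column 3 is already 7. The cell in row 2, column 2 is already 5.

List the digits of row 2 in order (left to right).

9 5 8

17 in 2 cells must be {8,9}.
(1,2) = 9 − 5 = 4 completes the 9 down.
(2,3) = 15 − 7 = 8 completes the 15 down.
(1,1) = 19 − 11 = 8 completes the 19 across.
(2,1) = 22 − 13 = 9 completes the 22 across.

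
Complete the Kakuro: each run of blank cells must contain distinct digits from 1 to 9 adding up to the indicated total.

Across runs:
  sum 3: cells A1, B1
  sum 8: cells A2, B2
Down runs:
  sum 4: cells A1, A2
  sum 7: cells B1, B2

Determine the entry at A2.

3 in 2 cells must be {1,2}; 4 in 2 cells must be {1,3}.
The 3 across and the 4 down share only 1, so A1 = 1.
B1 = 3 − 1 = 2 completes the 3 across.
A2 = 4 − 1 = 3 completes the 4 down.
B2 = 8 − 3 = 5 completes the 8 across.

3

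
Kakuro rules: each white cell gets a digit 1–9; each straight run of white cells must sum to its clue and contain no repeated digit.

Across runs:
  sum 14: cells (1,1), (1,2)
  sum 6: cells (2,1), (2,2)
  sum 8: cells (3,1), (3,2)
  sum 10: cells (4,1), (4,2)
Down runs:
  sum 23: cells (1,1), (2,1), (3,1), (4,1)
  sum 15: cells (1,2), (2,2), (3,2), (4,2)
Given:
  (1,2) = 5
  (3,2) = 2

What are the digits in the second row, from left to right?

(1,1) = 14 − 5 = 9 completes the 14 across.
Given what's placed, (2,2) must be 1 to fit the 6 across and 15 down.
(3,1) = 8 − 2 = 6 completes the 8 across.
(4,2) = 15 − 8 = 7 completes the 15 down.
(2,1) = 6 − 1 = 5 completes the 6 across.
(4,1) = 10 − 7 = 3 completes the 10 across.

5 1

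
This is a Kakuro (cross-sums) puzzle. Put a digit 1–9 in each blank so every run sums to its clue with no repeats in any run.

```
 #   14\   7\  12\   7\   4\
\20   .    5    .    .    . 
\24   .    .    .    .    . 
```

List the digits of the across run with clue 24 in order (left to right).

4 in 2 cells must be {1,3}.
R2C2 = 7 − 5 = 2 completes the 7 down.
No cell is forced outright now. R1C1 can only be 6 or 8 or 9 (the digits allowed by both its 20 across and its 14 down). If R1C1 = 6: that forces R1C5 = 3, R2C1 = 8, R2C5 = 1, R1C3 = 4, R1C4 = 2, after which R2C3 would have to be in {4,6,7,9} for the 24 across but in {8} for the 12 down — contradiction. If R1C1 = 9: that forces R1C3 = 3, R1C5 = 1, R2C1 = 5, R2C3 = 9, R2C4 = 1, after which R2C5 would have to be in {7} for the 24 across but in {3} for the 4 down — contradiction. So R1C1 = 8.
R1C3 = 4: the only remaining digit allowed by both the 20 across and the 12 down.
Given what's placed, R1C5 must be 1 to fit the 20 across and 4 down.
R2C1 = 14 − 8 = 6 completes the 14 down.
R2C3 = 12 − 4 = 8 completes the 12 down.
R2C5 = 4 − 1 = 3 completes the 4 down.
R1C4 = 20 − 18 = 2 completes the 20 across.
R2C4 = 24 − 19 = 5 completes the 24 across.

6, 2, 8, 5, 3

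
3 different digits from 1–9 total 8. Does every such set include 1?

Yes

Every partition of 8 into 3 distinct digits includes 1: {1,2,5}, {1,3,4}.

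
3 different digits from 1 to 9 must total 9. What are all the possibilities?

3 distinct digits from 1–9 sum between 6 and 24.

{1,2,6}; {1,3,5}; {2,3,4}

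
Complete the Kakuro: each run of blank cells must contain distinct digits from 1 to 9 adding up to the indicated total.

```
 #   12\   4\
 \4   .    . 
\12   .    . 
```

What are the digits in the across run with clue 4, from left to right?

4 in 2 cells must be {1,3}.
The 4 across and the 12 down share only 3, so R1C1 = 3.
R1C2 = 4 − 3 = 1 completes the 4 across.
R2C1 = 12 − 3 = 9 completes the 12 down.
R2C2 = 12 − 9 = 3 completes the 12 across.

3 1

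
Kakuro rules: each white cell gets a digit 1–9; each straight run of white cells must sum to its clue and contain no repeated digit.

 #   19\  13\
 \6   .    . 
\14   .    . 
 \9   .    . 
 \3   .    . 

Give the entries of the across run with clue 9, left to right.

5, 4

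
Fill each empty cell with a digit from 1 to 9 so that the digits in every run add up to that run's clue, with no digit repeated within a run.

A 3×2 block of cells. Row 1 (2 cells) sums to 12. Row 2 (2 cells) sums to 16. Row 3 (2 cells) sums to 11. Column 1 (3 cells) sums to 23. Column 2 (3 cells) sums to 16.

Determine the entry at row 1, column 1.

8

16 in 2 cells must be {7,9}; 23 in 3 cells must be {6,8,9}.
The 16 across and the 23 down share only 9, so (2,1) = 9.
(2,2) = 16 − 9 = 7 completes the 16 across.
Given what's placed, (1,1) must be 8 to fit the 12 across and 23 down.
(1,2) = 12 − 8 = 4 completes the 12 across.
(3,1) = 23 − 17 = 6 completes the 23 down.
(3,2) = 11 − 6 = 5 completes the 11 across.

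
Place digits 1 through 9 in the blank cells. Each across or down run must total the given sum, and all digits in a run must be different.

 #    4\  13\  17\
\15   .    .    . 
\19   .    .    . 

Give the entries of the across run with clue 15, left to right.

4 in 2 cells must be {1,3}; 17 in 2 cells must be {8,9}.
The 19 across and the 4 down share only 3, so R2C1 = 3.
Given what's placed, R2C3 must be 9 to fit the 19 across and 17 down.
R1C1 = 4 − 3 = 1 completes the 4 down.
R1C3 = 17 − 9 = 8 completes the 17 down.
R2C2 = 19 − 12 = 7 completes the 19 across.
R1C2 = 15 − 9 = 6 completes the 15 across.

1 6 8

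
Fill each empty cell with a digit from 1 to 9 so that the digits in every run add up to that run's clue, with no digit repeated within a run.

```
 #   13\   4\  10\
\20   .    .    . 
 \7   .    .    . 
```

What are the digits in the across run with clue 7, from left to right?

4 1 2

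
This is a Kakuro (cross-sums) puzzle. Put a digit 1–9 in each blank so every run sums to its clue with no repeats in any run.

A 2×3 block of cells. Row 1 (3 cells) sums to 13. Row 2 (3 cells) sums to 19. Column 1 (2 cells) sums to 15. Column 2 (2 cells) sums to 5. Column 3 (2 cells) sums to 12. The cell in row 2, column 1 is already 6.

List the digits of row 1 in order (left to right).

9 1 3

(1,1) = 15 − 6 = 9 completes the 15 down.
Given what's placed, (1,3) must be 3 to fit the 13 across and 12 down.
Given what's placed, (2,2) must be 4 to fit the 19 across and 5 down.
(2,3) = 19 − 10 = 9 completes the 19 across.
(1,2) = 13 − 12 = 1 completes the 13 across.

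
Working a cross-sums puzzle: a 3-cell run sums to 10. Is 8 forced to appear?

No

Counterexample: {1,2,7} sums to 10 without using 8.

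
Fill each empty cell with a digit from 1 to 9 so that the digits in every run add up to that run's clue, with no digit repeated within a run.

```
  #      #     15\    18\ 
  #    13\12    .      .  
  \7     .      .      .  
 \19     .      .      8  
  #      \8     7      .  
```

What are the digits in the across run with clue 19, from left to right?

7 in 3 cells must be {1,2,4}.
Only 4 fits R2C1 under both its across sum 7 and down sum 13.
R3C1 = 13 − 4 = 9 completes the 13 down.
R3C2 = 19 − 17 = 2 completes the 19 across.

9 2 8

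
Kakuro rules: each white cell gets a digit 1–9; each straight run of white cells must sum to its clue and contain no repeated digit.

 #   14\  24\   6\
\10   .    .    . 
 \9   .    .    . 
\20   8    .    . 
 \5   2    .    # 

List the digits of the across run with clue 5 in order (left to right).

2 3

6 in 3 cells must be {1,2,3}.
R3C3 = 3: the only remaining digit allowed by both the 20 across and the 6 down.
R4C2 = 5 − 2 = 3 completes the 5 across.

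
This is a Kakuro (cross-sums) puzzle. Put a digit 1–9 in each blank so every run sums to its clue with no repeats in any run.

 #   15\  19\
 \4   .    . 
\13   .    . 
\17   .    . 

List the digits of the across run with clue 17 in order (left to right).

4 in 2 cells must be {1,3}; 17 in 2 cells must be {8,9}.
The 4 across and the 19 down share only 3, so R1C2 = 3.
Given what's placed, R3C2 must be 9 to fit the 17 across and 19 down.
R1C1 = 4 − 3 = 1 completes the 4 across.
R2C2 = 19 − 12 = 7 completes the 19 down.
R3C1 = 17 − 9 = 8 completes the 17 across.
R2C1 = 13 − 7 = 6 completes the 13 across.

8, 9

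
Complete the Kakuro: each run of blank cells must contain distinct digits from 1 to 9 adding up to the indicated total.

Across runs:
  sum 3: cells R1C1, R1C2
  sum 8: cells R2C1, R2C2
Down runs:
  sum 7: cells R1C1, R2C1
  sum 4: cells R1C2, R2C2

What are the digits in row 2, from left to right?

3 in 2 cells must be {1,2}; 4 in 2 cells must be {1,3}.
The 3 across and the 4 down share only 1, so R1C2 = 1.
R2C2 = 4 − 1 = 3 completes the 4 down.
R1C1 = 3 − 1 = 2 completes the 3 across.
R2C1 = 8 − 3 = 5 completes the 8 across.

5 3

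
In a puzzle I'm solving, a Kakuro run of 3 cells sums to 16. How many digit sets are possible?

8

3 distinct digits from 1–9 sum between 6 and 24.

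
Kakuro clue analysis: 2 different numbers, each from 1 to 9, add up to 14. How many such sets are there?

2 distinct digits from 1–9 sum between 3 and 17.
Enumerating: {5,9}, {6,8}.

2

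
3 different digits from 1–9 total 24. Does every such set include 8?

Yes

The only way to make 24 from 3 distinct digits is {7,8,9}, which contains 8.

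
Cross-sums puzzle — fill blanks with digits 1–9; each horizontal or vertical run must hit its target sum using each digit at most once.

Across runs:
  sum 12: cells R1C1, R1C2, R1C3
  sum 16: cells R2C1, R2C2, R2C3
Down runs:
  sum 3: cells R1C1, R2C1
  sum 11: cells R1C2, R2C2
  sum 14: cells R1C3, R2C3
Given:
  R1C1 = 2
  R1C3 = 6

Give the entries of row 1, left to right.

2, 4, 6

3 in 2 cells must be {1,2}.
R1C2 = 12 − 8 = 4 completes the 12 across.
R2C1 = 3 − 2 = 1 completes the 3 down.
R2C2 = 11 − 4 = 7 completes the 11 down.
R2C3 = 16 − 8 = 8 completes the 16 across.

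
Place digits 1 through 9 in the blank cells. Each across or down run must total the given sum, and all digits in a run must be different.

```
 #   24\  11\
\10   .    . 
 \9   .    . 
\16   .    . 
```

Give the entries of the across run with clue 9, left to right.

8 1

16 in 2 cells must be {7,9}; 24 in 3 cells must be {7,8,9}.
The 16 across and the 11 down share only 7, so R3C2 = 7.
R3C1 = 16 − 7 = 9 completes the 16 across.
Nothing is forced directly, so branch on R1C1, whose candidates are 7 or 8. If R1C1 = 8: then R1C2 would have to be in {2} for the 10 across but in {1,3} for the 11 down — contradiction. So R1C1 = 7.
R1C2 = 10 − 7 = 3 completes the 10 across.
R2C1 = 24 − 16 = 8 completes the 24 down.
R2C2 = 9 − 8 = 1 completes the 9 across.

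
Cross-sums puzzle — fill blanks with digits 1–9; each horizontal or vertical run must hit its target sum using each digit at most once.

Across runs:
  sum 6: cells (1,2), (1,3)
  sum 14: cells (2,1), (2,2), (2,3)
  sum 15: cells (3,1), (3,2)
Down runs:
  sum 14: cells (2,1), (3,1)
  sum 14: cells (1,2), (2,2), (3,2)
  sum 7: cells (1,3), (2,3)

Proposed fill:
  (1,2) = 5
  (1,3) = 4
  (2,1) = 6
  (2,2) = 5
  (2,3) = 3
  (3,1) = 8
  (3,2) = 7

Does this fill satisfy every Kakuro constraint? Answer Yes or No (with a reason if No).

No — the down run (1,2)–(3,2) sums to 17, not 14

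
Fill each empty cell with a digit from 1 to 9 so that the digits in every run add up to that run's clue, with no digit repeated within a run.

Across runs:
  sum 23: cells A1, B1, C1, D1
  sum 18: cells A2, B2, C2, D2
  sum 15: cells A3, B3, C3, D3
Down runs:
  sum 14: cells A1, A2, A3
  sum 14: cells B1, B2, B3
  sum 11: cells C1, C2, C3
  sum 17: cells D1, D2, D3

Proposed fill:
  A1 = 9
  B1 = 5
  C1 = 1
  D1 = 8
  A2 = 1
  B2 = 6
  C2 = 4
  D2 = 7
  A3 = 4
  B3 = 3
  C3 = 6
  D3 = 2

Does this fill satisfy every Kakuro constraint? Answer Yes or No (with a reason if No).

Yes

Across: 9+5+1+8=23; 1+6+4+7=18; 4+3+6+2=15. Down: 9+1+4=14; 5+6+3=14; 1+4+6=11; 8+7+2=17. No digit repeats within any run.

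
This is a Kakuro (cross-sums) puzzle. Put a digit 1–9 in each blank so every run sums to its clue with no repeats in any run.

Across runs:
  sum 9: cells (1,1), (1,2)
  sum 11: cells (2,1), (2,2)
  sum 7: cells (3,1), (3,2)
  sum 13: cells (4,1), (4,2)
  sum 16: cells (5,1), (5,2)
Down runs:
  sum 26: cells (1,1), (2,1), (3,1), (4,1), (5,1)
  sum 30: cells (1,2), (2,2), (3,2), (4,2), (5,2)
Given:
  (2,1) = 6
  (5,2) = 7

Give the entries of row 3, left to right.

3 4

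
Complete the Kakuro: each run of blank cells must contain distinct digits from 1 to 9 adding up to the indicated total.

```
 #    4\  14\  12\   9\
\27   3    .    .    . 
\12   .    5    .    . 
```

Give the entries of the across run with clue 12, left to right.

1 5 4 2

4 in 2 cells must be {1,3}.
R1C2 = 14 − 5 = 9 completes the 14 down.
R2C1 = 4 − 3 = 1 completes the 4 down.
R2C3 = 4: the only remaining digit allowed by both the 12 across and the 12 down.
R2C4 = 12 − 10 = 2 completes the 12 across.
R1C3 = 12 − 4 = 8 completes the 12 down.
R1C4 = 27 − 20 = 7 completes the 27 across.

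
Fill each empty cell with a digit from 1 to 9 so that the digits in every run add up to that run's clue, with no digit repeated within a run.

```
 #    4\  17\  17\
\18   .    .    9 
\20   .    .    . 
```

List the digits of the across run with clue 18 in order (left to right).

4 in 2 cells must be {1,3}; 17 in 2 cells must be {8,9}.
Given what's placed, R1C2 must be 8 to fit the 18 across and 17 down.
Only 3 fits R2C1 under both its across sum 20 and down sum 4.
R2C2 = 17 − 8 = 9 completes the 17 down.
R2C3 = 20 − 12 = 8 completes the 20 across.
R1C1 = 18 − 17 = 1 completes the 18 across.

1 8 9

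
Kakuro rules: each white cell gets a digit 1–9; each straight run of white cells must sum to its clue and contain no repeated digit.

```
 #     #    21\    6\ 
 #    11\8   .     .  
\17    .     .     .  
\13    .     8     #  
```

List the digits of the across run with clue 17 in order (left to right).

6, 7, 4

R3C1 = 13 − 8 = 5 completes the 13 across.
R2C1 = 11 − 5 = 6 completes the 11 down.
No cell is forced outright now. R2C3 can only be 2 or 4 (the digits allowed by both its 17 across and its 6 down). If R2C3 = 2: then R1C3 would have to be in {1,2,3,5,6,7} for the 8 across but in {4} for the 6 down — contradiction. So R2C3 = 4.
R1C3 = 6 − 4 = 2 completes the 6 down.
R2C2 = 17 − 10 = 7 completes the 17 across.
R1C2 = 8 − 2 = 6 completes the 8 across.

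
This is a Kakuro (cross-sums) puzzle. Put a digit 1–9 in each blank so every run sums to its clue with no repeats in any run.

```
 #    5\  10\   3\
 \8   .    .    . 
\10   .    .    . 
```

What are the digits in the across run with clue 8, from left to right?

3 in 2 cells must be {1,2}.
Nothing is forced directly, so branch on R1C3, whose candidates are 1 or 2. If R1C3 = 2: that forces R1C1 = 1, after which R1C2 would have to be in {5} for the 8 across but in {1,2,3,4,6,7,8,9} for the 10 down — contradiction. So R1C3 = 1.
R2C3 = 3 − 1 = 2 completes the 3 down.
Nothing is forced directly, so branch on R2C1, whose candidates are 1 or 3. If R2C1 = 3: that forces R1C1 = 2, after which R1C2 would have to be in {5} for the 8 across but in {1,2,3,4,6,7,8,9} for the 10 down — contradiction. So R2C1 = 1.
R1C1 = 5 − 1 = 4 completes the 5 down.
R1C2 = 8 − 5 = 3 completes the 8 across.
R2C2 = 10 − 3 = 7 completes the 10 across.

4 3 1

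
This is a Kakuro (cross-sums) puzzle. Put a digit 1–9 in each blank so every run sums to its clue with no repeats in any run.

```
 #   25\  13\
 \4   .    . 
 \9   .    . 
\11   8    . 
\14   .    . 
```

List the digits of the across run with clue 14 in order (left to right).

9, 5

4 in 2 cells must be {1,3}.
R3C2 = 11 − 8 = 3 completes the 11 across.
Given what's placed, R4C2 must be 5 to fit the 14 across and 13 down.
R1C2 = 1: the only remaining digit allowed by both the 4 across and the 13 down.
R2C2 = 13 − 9 = 4 completes the 13 down.
R4C1 = 14 − 5 = 9 completes the 14 across.
R1C1 = 4 − 1 = 3 completes the 4 across.
R2C1 = 9 − 4 = 5 completes the 9 across.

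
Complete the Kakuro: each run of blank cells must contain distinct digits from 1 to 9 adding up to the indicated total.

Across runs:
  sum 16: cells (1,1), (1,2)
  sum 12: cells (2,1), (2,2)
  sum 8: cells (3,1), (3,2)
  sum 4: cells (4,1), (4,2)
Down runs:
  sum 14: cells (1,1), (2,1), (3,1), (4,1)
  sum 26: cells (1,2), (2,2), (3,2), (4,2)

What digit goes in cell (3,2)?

6

16 in 2 cells must be {7,9}; 4 in 2 cells must be {1,3}.
Only 7 fits (1,1) under both its across sum 16 and down sum 14.
(1,2) = 16 − 7 = 9 completes the 16 across.
Given what's placed, (2,1) must be 4 to fit the 12 across and 14 down.
(2,2) = 12 − 4 = 8 completes the 12 across.
(4,1) = 1: the only remaining digit allowed by both the 4 across and the 14 down.
(4,2) = 4 − 1 = 3 completes the 4 across.
(3,1) = 14 − 12 = 2 completes the 14 down.
(3,2) = 8 − 2 = 6 completes the 8 across.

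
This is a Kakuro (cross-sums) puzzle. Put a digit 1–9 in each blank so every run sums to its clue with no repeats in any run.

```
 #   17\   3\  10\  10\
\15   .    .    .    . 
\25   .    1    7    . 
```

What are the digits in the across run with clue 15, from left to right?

17 in 2 cells must be {8,9}; 3 in 2 cells must be {1,2}.
R1C2 = 3 − 1 = 2 completes the 3 down.
R1C3 = 10 − 7 = 3 completes the 10 down.
R1C1 = 9: the only remaining digit allowed by both the 15 across and the 17 down.
R1C4 = 15 − 14 = 1 completes the 15 across.
R2C1 = 17 − 9 = 8 completes the 17 down.
R2C4 = 25 − 16 = 9 completes the 25 across.

9 2 3 1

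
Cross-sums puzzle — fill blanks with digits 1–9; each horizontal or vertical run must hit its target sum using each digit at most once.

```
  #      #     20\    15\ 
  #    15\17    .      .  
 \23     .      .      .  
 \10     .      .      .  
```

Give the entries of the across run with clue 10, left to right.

17 in 2 cells must be {8,9}; 23 in 3 cells must be {6,8,9}.
Nothing is forced directly, so branch on R3C1, whose candidates are 6 or 7. If R3C1 = 7: that forces R2C1 = 8, after which R3C2 would have to be in {1,2} for the 10 across but in {3,4,5,6,7,8,9} for the 20 down — contradiction. So R3C1 = 6.
R2C1 = 15 − 6 = 9 completes the 15 down.
Given what's placed, R3C2 must be 3 to fit the 10 across and 20 down.
R3C3 = 10 − 9 = 1 completes the 10 across.

6, 3, 1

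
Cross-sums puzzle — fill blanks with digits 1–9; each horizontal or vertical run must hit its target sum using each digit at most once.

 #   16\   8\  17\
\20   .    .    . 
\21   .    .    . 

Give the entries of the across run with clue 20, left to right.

9, 3, 8

16 in 2 cells must be {7,9}; 17 in 2 cells must be {8,9}.
Nothing is forced directly, so branch on R1C3, whose candidates are 8 or 9. If R1C3 = 9: that forces R1C1 = 7, after which R1C2 would have to be in {4} for the 20 across but in {1,2,3,5,6,7} for the 8 down — contradiction. So R1C3 = 8.
R2C3 = 17 − 8 = 9 completes the 17 down.
Given what's placed, R2C1 must be 7 to fit the 21 across and 16 down.
R2C2 = 21 − 16 = 5 completes the 21 across.
R1C1 = 16 − 7 = 9 completes the 16 down.
R1C2 = 20 − 17 = 3 completes the 20 across.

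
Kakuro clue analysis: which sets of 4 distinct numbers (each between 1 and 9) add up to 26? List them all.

4 distinct digits from 1–9 sum between 10 and 30.

{2,7,8,9}; {3,6,8,9}; {4,5,8,9}; {4,6,7,9}; {5,6,7,8}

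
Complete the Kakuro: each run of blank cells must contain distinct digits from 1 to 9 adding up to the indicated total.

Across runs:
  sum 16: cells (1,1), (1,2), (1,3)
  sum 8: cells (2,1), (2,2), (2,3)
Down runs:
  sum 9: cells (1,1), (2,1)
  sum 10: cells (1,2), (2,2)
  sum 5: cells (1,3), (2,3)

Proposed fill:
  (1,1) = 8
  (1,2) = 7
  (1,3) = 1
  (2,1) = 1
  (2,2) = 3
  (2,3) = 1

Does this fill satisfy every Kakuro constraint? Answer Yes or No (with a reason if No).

No — the across run (2,1)–(2,3) sums to 5, not 8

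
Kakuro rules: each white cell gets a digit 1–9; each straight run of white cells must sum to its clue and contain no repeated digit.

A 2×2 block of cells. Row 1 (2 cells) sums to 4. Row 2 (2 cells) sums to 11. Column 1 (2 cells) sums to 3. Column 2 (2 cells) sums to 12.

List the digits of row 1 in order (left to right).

4 in 2 cells must be {1,3}; 3 in 2 cells must be {1,2}.
The 4 across and the 3 down share only 1, so (1,1) = 1.
(1,2) = 4 − 1 = 3 completes the 4 across.
(2,1) = 3 − 1 = 2 completes the 3 down.
(2,2) = 11 − 2 = 9 completes the 11 across.

1 3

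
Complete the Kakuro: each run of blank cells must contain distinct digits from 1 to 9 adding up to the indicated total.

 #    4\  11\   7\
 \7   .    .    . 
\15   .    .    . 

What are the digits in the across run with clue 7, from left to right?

7 in 3 cells must be {1,2,4}; 4 in 2 cells must be {1,3}.
The 7 across and the 4 down share only 1, so R1C1 = 1.
R2C1 = 4 − 1 = 3 completes the 4 down.
Nothing is forced directly, so branch on R2C3, whose candidates are 4 or 5. If R2C3 = 4: then R1C3 would have to be in {2,4} for the 7 across but in {3} for the 7 down — contradiction. So R2C3 = 5.
R1C3 = 7 − 5 = 2 completes the 7 down.
R2C2 = 15 − 8 = 7 completes the 15 across.
R1C2 = 7 − 3 = 4 completes the 7 across.

1, 4, 2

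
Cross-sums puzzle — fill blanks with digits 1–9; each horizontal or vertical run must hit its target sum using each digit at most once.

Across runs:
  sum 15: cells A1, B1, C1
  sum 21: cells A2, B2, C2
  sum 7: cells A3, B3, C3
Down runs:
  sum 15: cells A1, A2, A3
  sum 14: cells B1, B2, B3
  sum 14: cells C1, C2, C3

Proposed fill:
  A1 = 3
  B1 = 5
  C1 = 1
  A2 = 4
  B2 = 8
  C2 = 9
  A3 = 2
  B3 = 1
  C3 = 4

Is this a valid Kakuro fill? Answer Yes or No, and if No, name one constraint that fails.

No — the down run A1–A3 sums to 9, not 15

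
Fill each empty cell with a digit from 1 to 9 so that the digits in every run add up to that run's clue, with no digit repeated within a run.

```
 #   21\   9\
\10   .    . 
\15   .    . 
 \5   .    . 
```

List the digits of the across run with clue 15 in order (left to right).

The 15 across and the 9 down share only 6, so R2C2 = 6.
The 5 across and the 21 down share only 4, so R3C1 = 4.
R3C2 = 5 − 4 = 1 completes the 5 across.
R1C2 = 9 − 7 = 2 completes the 9 down.
R2C1 = 15 − 6 = 9 completes the 15 across.
R1C1 = 10 − 2 = 8 completes the 10 across.

9, 6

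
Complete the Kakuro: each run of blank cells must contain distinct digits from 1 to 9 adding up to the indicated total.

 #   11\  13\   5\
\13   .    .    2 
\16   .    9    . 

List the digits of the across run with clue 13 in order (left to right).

R1C2 = 13 − 9 = 4 completes the 13 down.
R2C3 = 5 − 2 = 3 completes the 5 down.
R1C1 = 13 − 6 = 7 completes the 13 across.
R2C1 = 16 − 12 = 4 completes the 16 across.

7 4 2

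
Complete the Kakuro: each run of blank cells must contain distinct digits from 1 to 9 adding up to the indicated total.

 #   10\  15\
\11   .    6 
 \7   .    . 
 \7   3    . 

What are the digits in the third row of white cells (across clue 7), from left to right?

3, 4

R1C1 = 11 − 6 = 5 completes the 11 across.
R2C1 = 10 − 8 = 2 completes the 10 down.
R2C2 = 7 − 2 = 5 completes the 7 across.
R3C2 = 7 − 3 = 4 completes the 7 across.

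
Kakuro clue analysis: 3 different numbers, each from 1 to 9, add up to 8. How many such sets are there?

2

3 distinct digits from 1–9 sum between 6 and 24.
Enumerating: {1,2,5}, {1,3,4}.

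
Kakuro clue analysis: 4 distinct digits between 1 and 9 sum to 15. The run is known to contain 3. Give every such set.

{1,2,3,9}; {1,3,4,7}; {1,3,5,6}; {2,3,4,6}

4 distinct digits from 1–9 sum between 10 and 30.
Keeping only sets containing 3.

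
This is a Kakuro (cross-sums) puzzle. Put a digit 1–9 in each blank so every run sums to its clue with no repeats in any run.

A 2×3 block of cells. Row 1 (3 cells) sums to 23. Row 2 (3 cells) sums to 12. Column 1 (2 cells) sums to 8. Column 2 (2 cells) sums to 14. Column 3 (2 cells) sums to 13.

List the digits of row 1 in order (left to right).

23 in 3 cells must be {6,8,9}.
The 23 across and the 8 down share only 6, so (1,1) = 6.
(2,1) = 8 − 6 = 2 completes the 8 down.
Nothing is forced directly, so branch on (2,2), whose candidates are 6 or 9. If (2,2) = 9: then (1,2) would have to be in {8,9} for the 23 across but in {5} for the 14 down — contradiction. So (2,2) = 6.
(1,2) = 14 − 6 = 8 completes the 14 down.
(1,3) = 23 − 14 = 9 completes the 23 across.
(2,3) = 12 − 8 = 4 completes the 12 across.

6, 8, 9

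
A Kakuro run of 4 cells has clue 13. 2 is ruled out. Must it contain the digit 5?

Yes

The only way to make 13 from 4 distinct digits under that restriction is {1,3,4,5}, which contains 5.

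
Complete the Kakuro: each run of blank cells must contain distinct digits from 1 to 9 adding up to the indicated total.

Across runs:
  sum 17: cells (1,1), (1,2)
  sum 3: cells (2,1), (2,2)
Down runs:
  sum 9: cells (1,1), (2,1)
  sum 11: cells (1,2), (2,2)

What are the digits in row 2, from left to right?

17 in 2 cells must be {8,9}; 3 in 2 cells must be {1,2}.
The 17 across and the 9 down share only 8, so (1,1) = 8.
(1,2) = 17 − 8 = 9 completes the 17 across.
(2,1) = 9 − 8 = 1 completes the 9 down.
(2,2) = 3 − 1 = 2 completes the 3 across.

1 2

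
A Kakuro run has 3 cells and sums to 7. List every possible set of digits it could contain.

{1,2,4}

3 distinct digits from 1–9 sum between 6 and 24.
Only one set works: {1,2,4}.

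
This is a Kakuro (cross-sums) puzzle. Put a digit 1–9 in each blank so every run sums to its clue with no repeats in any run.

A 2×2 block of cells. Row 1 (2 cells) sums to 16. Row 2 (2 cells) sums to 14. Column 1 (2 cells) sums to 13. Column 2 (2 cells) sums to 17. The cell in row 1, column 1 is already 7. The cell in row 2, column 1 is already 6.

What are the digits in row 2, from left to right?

6, 8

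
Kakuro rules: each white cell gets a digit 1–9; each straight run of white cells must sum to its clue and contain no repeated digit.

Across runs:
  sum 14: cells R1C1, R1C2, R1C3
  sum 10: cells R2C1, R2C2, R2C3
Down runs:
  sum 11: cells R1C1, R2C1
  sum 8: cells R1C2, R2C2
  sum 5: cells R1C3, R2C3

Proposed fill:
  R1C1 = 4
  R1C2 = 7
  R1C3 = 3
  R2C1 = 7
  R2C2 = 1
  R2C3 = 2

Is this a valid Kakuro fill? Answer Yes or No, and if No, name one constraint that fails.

Yes

Across: 4+7+3=14; 7+1+2=10. Down: 4+7=11; 7+1=8; 3+2=5. No digit repeats within any run.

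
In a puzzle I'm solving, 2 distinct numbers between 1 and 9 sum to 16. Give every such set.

2 distinct digits from 1–9 sum between 3 and 17.
Only one set works: {7,9}.

{7,9}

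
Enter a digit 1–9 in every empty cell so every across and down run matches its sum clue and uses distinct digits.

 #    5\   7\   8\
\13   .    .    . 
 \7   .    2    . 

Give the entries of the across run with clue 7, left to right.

7 in 3 cells must be {1,2,4}.
R1C2 = 7 − 2 = 5 completes the 7 down.
R2C3 = 1: the only remaining digit allowed by both the 7 across and the 8 down.
R1C3 = 8 − 1 = 7 completes the 8 down.
R2C1 = 7 − 3 = 4 completes the 7 across.
R1C1 = 13 − 12 = 1 completes the 13 across.

4, 2, 1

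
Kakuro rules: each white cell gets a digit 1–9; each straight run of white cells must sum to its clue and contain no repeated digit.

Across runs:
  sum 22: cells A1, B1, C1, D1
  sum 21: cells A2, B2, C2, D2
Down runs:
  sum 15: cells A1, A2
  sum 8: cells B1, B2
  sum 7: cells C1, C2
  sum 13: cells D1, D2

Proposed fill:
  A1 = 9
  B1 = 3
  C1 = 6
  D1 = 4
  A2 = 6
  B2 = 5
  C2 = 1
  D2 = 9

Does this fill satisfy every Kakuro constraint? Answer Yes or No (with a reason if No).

Yes

Across: 9+3+6+4=22; 6+5+1+9=21. Down: 9+6=15; 3+5=8; 6+1=7; 4+9=13. No digit repeats within any run.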